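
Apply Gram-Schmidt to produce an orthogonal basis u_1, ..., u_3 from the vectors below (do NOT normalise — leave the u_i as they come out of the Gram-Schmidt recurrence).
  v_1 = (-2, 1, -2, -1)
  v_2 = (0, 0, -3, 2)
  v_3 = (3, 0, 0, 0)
Orthogonal basis:
  u_1 = (-2, 1, -2, -1)
  u_2 = (4/5, -2/5, -11/5, 12/5)
  u_3 = (31/19, 13/19, -14/19, -21/19)

Apply the Gram-Schmidt recurrence
  u_1 = v_1
  u_i = v_i − Σ_{j<i} ((v_i · u_j) / (u_j · u_j)) · u_j.

Step by step this gives:
  u_1 = (-2, 1, -2, -1)
  u_2 = (4/5, -2/5, -11/5, 12/5)
  u_3 = (31/19, 13/19, -14/19, -21/19)

Orthogonality check:
  u_2 · u_1 = 0 (should be 0)
  u_3 · u_1 = 0 (should be 0)
  u_3 · u_2 = 0 (should be 0)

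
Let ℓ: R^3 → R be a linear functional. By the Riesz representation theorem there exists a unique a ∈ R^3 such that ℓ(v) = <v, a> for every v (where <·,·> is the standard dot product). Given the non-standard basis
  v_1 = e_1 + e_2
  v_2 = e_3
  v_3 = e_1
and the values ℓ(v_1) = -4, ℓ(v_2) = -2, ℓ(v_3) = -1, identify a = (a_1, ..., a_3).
a = (-1, -3, -2)

Write a = (a_1, ..., a_3) in the standard basis. For each basis vector v_i, ℓ(v_i) = <v_i, a> is a linear equation in the a_j's. Collect the n equations into a matrix system V a = ℓ, where row i of V is v_i (expressed in the standard basis). Since V is invertible (lower-triangular with 1s on the diagonal, up to permutation), solve by back-substitution:
  V =
[[1, 1, 0],
 [0, 0, 1],
 [1, 0, 0]]
  V a = (-4, -2, -1)
Solving gives a = (-1, -3, -2).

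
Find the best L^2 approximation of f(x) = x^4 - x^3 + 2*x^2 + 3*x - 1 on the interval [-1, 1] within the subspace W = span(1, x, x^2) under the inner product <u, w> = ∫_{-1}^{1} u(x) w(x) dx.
g(x) = 20*x^2/7 + 12*x/5 - 38/35

The best approximation g ∈ W is the orthogonal projection of f onto W. Writing g = a_0 + a_1 x + a_2 x^2, the coefficients solve the normal equations G · a = b where
  G_{ij} = <φ_i, φ_j> and b_i = <f, φ_i>, with φ_0 = 1, φ_1 = x, φ_2 = x^2.
G =
  [2, 0, 2/3]
  [0, 2/3, 0]
  [2/3, 0, 2/5],
b = (-4/15, 8/5, 44/105).
Solving gives a_0 = -38/35, a_1 = 12/5, a_2 = 20/7, so
  g(x) = 20*x^2/7 + 12*x/5 - 38/35.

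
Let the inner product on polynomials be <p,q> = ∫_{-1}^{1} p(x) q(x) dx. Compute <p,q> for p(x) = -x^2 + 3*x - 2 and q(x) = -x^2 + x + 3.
<p,q> = -154/15

Expand the product: p(x)·q(x) = x^4 - 4*x^3 + 2*x^2 + 7*x - 6.
∫_{-1}^{1} of each monomial x^k gives [2/(k+1) if k even, 0 if k odd]. Integrating term-by-term (or equivalently evaluating the antiderivative F(x) = x^5/5 - x^4 + 2*x^3/3 + 7*x^2/2 - 6*x at the endpoints):
  F(1) − F(−1) = -79/30 − (229/30) = -154/15.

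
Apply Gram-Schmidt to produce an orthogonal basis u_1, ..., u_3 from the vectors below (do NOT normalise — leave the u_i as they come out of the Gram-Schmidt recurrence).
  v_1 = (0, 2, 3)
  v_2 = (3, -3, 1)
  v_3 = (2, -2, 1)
Orthogonal basis:
  u_1 = (0, 2, 3)
  u_2 = (3, -33/13, 22/13)
  u_3 = (-11/119, -9/119, 6/119)

Apply the Gram-Schmidt recurrence
  u_1 = v_1
  u_i = v_i − Σ_{j<i} ((v_i · u_j) / (u_j · u_j)) · u_j.

Step by step this gives:
  u_1 = (0, 2, 3)
  u_2 = (3, -33/13, 22/13)
  u_3 = (-11/119, -9/119, 6/119)

Orthogonality check:
  u_2 · u_1 = 0 (should be 0)
  u_3 · u_1 = 0 (should be 0)
  u_3 · u_2 = 0 (should be 0)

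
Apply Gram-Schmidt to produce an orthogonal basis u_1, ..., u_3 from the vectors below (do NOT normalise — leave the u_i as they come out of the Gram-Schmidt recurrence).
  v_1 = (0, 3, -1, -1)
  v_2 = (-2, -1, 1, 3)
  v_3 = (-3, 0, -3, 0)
Orthogonal basis:
  u_1 = (0, 3, -1, -1)
  u_2 = (-2, 10/11, 4/11, 26/11)
  u_3 = (-60/29, -36/29, -84/29, -24/29)

Apply the Gram-Schmidt recurrence
  u_1 = v_1
  u_i = v_i − Σ_{j<i} ((v_i · u_j) / (u_j · u_j)) · u_j.

Step by step this gives:
  u_1 = (0, 3, -1, -1)
  u_2 = (-2, 10/11, 4/11, 26/11)
  u_3 = (-60/29, -36/29, -84/29, -24/29)

Orthogonality check:
  u_2 · u_1 = 0 (should be 0)
  u_3 · u_1 = 0 (should be 0)
  u_3 · u_2 = 0 (should be 0)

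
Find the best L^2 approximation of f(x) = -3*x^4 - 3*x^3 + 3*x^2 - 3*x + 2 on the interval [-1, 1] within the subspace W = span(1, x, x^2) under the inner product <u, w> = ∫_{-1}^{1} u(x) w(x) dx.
g(x) = 3*x^2/7 - 24*x/5 + 79/35

The best approximation g ∈ W is the orthogonal projection of f onto W. Writing g = a_0 + a_1 x + a_2 x^2, the coefficients solve the normal equations G · a = b where
  G_{ij} = <φ_i, φ_j> and b_i = <f, φ_i>, with φ_0 = 1, φ_1 = x, φ_2 = x^2.
G =
  [2, 0, 2/3]
  [0, 2/3, 0]
  [2/3, 0, 2/5],
b = (24/5, -16/5, 176/105).
Solving gives a_0 = 79/35, a_1 = -24/5, a_2 = 3/7, so
  g(x) = 3*x^2/7 - 24*x/5 + 79/35.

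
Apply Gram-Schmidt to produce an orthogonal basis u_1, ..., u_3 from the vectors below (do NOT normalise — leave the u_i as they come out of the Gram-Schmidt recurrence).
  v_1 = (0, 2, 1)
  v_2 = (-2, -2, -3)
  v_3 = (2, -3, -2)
Orthogonal basis:
  u_1 = (0, 2, 1)
  u_2 = (-2, 4/5, -8/5)
  u_3 = (10/9, 5/9, -10/9)

Apply the Gram-Schmidt recurrence
  u_1 = v_1
  u_i = v_i − Σ_{j<i} ((v_i · u_j) / (u_j · u_j)) · u_j.

Step by step this gives:
  u_1 = (0, 2, 1)
  u_2 = (-2, 4/5, -8/5)
  u_3 = (10/9, 5/9, -10/9)

Orthogonality check:
  u_2 · u_1 = 0 (should be 0)
  u_3 · u_1 = 0 (should be 0)
  u_3 · u_2 = 0 (should be 0)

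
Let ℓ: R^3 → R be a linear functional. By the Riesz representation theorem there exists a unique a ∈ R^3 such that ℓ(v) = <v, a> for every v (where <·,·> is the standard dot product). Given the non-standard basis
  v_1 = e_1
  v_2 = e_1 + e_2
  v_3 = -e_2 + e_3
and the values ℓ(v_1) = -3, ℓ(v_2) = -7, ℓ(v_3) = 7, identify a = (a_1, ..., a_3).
a = (-3, -4, 3)

Write a = (a_1, ..., a_3) in the standard basis. For each basis vector v_i, ℓ(v_i) = <v_i, a> is a linear equation in the a_j's. Collect the n equations into a matrix system V a = ℓ, where row i of V is v_i (expressed in the standard basis). Since V is invertible (lower-triangular with 1s on the diagonal, up to permutation), solve by back-substitution:
  V =
[[1, 0, 0],
 [1, 1, 0],
 [0, -1, 1]]
  V a = (-3, -7, 7)
Solving gives a = (-3, -4, 3).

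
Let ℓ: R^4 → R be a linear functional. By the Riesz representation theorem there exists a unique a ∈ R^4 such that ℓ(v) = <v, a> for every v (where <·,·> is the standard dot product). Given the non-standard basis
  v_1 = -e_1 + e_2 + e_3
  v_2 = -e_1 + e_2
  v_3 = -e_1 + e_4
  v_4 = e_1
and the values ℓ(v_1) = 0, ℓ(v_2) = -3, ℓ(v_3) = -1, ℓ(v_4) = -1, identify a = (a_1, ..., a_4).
a = (-1, -4, 3, -2)

Write a = (a_1, ..., a_4) in the standard basis. For each basis vector v_i, ℓ(v_i) = <v_i, a> is a linear equation in the a_j's. Collect the n equations into a matrix system V a = ℓ, where row i of V is v_i (expressed in the standard basis). Since V is invertible (lower-triangular with 1s on the diagonal, up to permutation), solve by back-substitution:
  V =
[[-1, 1, 1, 0],
 [-1, 1, 0, 0],
 [-1, 0, 0, 1],
 [1, 0, 0, 0]]
  V a = (0, -3, -1, -1)
Solving gives a = (-1, -4, 3, -2).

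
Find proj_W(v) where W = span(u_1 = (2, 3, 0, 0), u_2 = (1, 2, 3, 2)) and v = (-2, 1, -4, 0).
proj_W(v) = (4/85, -31/85, -222/85, -148/85)

Set up U = [u_1 | ... | u_2] ∈ R^(4×2). The projector onto W = col(U) is P = U (U^T U)^(-1) U^T.
Compute U^T U =
  [13, 8]
  [8, 18],
and U^T v = (-1, -12).
Solve U^T U · c = U^T v for the coefficients: c = (39/85, -74/85). The projection is proj_W(v) = U c.
Check: (v - proj_W(v)) · u_1 = 0  (should be 0).
Check: (v - proj_W(v)) · u_2 = 0  (should be 0).
Result: proj_W(v) = (4/85, -31/85, -222/85, -148/85).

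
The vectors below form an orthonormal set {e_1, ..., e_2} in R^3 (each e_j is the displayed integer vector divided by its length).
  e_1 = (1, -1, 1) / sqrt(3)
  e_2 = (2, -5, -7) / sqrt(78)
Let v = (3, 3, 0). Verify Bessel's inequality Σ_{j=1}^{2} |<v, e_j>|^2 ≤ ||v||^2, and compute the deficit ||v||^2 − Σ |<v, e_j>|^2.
Σ |<v, e_j>|^2 = 27/26; ||v||^2 = 18; deficit = 441/26

Write each e_j = u_j / sqrt(<u_j, u_j>) where u_j is the displayed integer vector. Then <v, e_j> = <v, u_j> / sqrt(<u_j, u_j>), so |<v, e_j>|^2 = <v, u_j>^2 / <u_j, u_j>.
Coefficients: <v, e_1> = 0/sqrt(3), <v, e_2> = -9/sqrt(78).
Square and sum: Σ |<v, e_j>|^2 = 27/26.
Compute ||v||^2 = v·v = 18.
Deficit = 18 − 27/26 = 441/26 ≥ 0, confirming Bessel's inequality. (The deficit equals ||v − Σ <v,e_j> e_j||^2, the squared distance from v to span{e_j}.)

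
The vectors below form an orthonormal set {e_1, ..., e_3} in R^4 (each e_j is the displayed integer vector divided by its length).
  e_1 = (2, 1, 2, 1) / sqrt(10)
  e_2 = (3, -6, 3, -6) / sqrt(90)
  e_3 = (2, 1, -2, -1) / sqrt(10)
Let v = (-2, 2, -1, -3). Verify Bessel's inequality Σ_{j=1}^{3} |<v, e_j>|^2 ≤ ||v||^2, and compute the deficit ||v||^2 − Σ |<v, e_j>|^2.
Σ |<v, e_j>|^2 = 59/10; ||v||^2 = 18; deficit = 121/10

Write each e_j = u_j / sqrt(<u_j, u_j>) where u_j is the displayed integer vector. Then <v, e_j> = <v, u_j> / sqrt(<u_j, u_j>), so |<v, e_j>|^2 = <v, u_j>^2 / <u_j, u_j>.
Coefficients: <v, e_1> = -7/sqrt(10), <v, e_2> = -3/sqrt(90), <v, e_3> = 3/sqrt(10).
Square and sum: Σ |<v, e_j>|^2 = 59/10.
Compute ||v||^2 = v·v = 18.
Deficit = 18 − 59/10 = 121/10 ≥ 0, confirming Bessel's inequality. (The deficit equals ||v − Σ <v,e_j> e_j||^2, the squared distance from v to span{e_j}.)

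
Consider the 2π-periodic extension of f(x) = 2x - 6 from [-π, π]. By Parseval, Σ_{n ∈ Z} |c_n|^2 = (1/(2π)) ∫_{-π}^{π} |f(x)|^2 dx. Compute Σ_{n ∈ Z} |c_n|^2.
Σ |c_n|^2 = 4π^2/3 + 36

Expand and integrate term by term over [-π, π]:
  ∫ (2x)^2 dx = 4·(2π^3/3); ∫ 2·2·(-6)·x dx = 0 (odd integrand); ∫ (-6)^2 dx = 36·2π.
So (1/(2π)) ∫_{-π}^{π} (2x - 6)^2 dx = 4π^2/3 + 36 = 4π^2/3 + 36.
Parseval ⇒ Σ |c_n|^2 = 4π^2/3 + 36.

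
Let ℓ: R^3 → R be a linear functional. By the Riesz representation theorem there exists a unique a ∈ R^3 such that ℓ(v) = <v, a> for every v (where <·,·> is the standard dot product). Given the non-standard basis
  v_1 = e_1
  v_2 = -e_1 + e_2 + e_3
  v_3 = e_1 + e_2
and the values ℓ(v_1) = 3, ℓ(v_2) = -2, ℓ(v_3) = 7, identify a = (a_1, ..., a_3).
a = (3, 4, -3)

Write a = (a_1, ..., a_3) in the standard basis. For each basis vector v_i, ℓ(v_i) = <v_i, a> is a linear equation in the a_j's. Collect the n equations into a matrix system V a = ℓ, where row i of V is v_i (expressed in the standard basis). Since V is invertible (lower-triangular with 1s on the diagonal, up to permutation), solve by back-substitution:
  V =
[[1, 0, 0],
 [-1, 1, 1],
 [1, 1, 0]]
  V a = (3, -2, 7)
Solving gives a = (3, 4, -3).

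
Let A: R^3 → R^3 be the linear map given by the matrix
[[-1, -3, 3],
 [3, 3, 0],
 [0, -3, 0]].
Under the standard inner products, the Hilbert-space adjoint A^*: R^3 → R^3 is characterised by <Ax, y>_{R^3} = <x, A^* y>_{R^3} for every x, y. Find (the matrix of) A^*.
A^* = A^T =
[[-1, 3, 0],
 [-3, 3, -3],
 [3, 0, 0]]

For real matrices with standard dot products, the defining identity <Ax, y> = <x, A^* y> gives (Ax)^T y = x^T (A^*) y, i.e. x^T A^T y = x^T (A^*) y. Since this holds for all x, y, we must have A^* = A^T. Therefore
A^* =
[[-1, 3, 0],
 [-3, 3, -3],
 [3, 0, 0]].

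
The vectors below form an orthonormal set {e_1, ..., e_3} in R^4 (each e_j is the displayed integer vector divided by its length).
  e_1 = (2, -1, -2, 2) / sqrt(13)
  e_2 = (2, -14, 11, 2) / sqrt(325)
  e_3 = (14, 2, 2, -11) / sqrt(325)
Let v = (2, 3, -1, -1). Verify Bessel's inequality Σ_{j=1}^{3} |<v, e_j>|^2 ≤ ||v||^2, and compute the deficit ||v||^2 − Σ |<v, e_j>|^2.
Σ |<v, e_j>|^2 = 179/13; ||v||^2 = 15; deficit = 16/13

Write each e_j = u_j / sqrt(<u_j, u_j>) where u_j is the displayed integer vector. Then <v, e_j> = <v, u_j> / sqrt(<u_j, u_j>), so |<v, e_j>|^2 = <v, u_j>^2 / <u_j, u_j>.
Coefficients: <v, e_1> = 1/sqrt(13), <v, e_2> = -51/sqrt(325), <v, e_3> = 43/sqrt(325).
Square and sum: Σ |<v, e_j>|^2 = 179/13.
Compute ||v||^2 = v·v = 15.
Deficit = 15 − 179/13 = 16/13 ≥ 0, confirming Bessel's inequality. (The deficit equals ||v − Σ <v,e_j> e_j||^2, the squared distance from v to span{e_j}.)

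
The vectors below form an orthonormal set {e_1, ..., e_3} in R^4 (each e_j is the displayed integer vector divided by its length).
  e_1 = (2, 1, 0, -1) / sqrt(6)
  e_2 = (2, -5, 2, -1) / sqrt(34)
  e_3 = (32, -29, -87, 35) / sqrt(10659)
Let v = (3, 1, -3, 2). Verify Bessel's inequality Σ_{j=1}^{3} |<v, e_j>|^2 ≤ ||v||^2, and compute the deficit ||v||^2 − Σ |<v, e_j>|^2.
Σ |<v, e_j>|^2 = 4278/209; ||v||^2 = 23; deficit = 529/209

Write each e_j = u_j / sqrt(<u_j, u_j>) where u_j is the displayed integer vector. Then <v, e_j> = <v, u_j> / sqrt(<u_j, u_j>), so |<v, e_j>|^2 = <v, u_j>^2 / <u_j, u_j>.
Coefficients: <v, e_1> = 5/sqrt(6), <v, e_2> = -7/sqrt(34), <v, e_3> = 398/sqrt(10659).
Square and sum: Σ |<v, e_j>|^2 = 4278/209.
Compute ||v||^2 = v·v = 23.
Deficit = 23 − 4278/209 = 529/209 ≥ 0, confirming Bessel's inequality. (The deficit equals ||v − Σ <v,e_j> e_j||^2, the squared distance from v to span{e_j}.)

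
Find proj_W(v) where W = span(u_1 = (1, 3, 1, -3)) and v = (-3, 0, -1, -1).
proj_W(v) = (-1/20, -3/20, -1/20, 3/20)

Set up U = [u_1 | ... | u_1] ∈ R^(4×1). The projector onto W = col(U) is P = U (U^T U)^(-1) U^T.
Compute U^T U =
  [20],
and U^T v = (-1).
Solve U^T U · c = U^T v for the coefficients: c = (-1/20). The projection is proj_W(v) = U c.
Check: (v - proj_W(v)) · u_1 = 0  (should be 0).
Result: proj_W(v) = (-1/20, -3/20, -1/20, 3/20).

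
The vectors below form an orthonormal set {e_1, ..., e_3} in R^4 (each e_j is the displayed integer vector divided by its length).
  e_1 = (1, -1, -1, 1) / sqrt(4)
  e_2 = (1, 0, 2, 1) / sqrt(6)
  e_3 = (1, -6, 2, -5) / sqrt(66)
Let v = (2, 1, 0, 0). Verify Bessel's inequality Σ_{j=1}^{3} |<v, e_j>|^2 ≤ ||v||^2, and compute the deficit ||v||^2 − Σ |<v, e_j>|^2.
Σ |<v, e_j>|^2 = 51/44; ||v||^2 = 5; deficit = 169/44

Write each e_j = u_j / sqrt(<u_j, u_j>) where u_j is the displayed integer vector. Then <v, e_j> = <v, u_j> / sqrt(<u_j, u_j>), so |<v, e_j>|^2 = <v, u_j>^2 / <u_j, u_j>.
Coefficients: <v, e_1> = 1/sqrt(4), <v, e_2> = 2/sqrt(6), <v, e_3> = -4/sqrt(66).
Square and sum: Σ |<v, e_j>|^2 = 51/44.
Compute ||v||^2 = v·v = 5.
Deficit = 5 − 51/44 = 169/44 ≥ 0, confirming Bessel's inequality. (The deficit equals ||v − Σ <v,e_j> e_j||^2, the squared distance from v to span{e_j}.)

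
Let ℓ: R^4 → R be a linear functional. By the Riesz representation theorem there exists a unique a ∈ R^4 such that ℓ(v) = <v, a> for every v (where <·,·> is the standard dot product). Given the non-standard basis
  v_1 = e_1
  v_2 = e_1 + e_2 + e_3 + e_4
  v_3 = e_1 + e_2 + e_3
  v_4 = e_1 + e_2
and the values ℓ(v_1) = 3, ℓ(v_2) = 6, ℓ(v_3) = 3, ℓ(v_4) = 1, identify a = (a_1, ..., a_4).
a = (3, -2, 2, 3)

Write a = (a_1, ..., a_4) in the standard basis. For each basis vector v_i, ℓ(v_i) = <v_i, a> is a linear equation in the a_j's. Collect the n equations into a matrix system V a = ℓ, where row i of V is v_i (expressed in the standard basis). Since V is invertible (lower-triangular with 1s on the diagonal, up to permutation), solve by back-substitution:
  V =
[[1, 0, 0, 0],
 [1, 1, 1, 1],
 [1, 1, 1, 0],
 [1, 1, 0, 0]]
  V a = (3, 6, 3, 1)
Solving gives a = (3, -2, 2, 3).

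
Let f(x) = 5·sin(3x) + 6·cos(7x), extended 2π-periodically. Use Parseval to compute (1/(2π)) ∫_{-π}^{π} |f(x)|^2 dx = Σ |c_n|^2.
Σ |c_n|^2 = 61/2

Expand |f|^2 and use orthogonality of {sin(nx), cos(mx)} on [-π, π]:
  ∫_{-π}^{π} sin(nx)^2 dx = π, ∫ cos(mx)^2 dx = π, and cross terms integrate to 0.
So ∫_{-π}^{π} f(x)^2 dx = 5^2 · π + 6^2 · π = (25 + 36)π.
Divide by 2π: (25 + 36)/2 = 61/2.
By Parseval, this equals Σ |c_n|^2.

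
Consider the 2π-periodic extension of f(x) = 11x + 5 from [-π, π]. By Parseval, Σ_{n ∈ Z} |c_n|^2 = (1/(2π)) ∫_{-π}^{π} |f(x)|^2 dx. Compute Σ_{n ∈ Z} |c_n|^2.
Σ |c_n|^2 = 121π^2/3 + 25

Expand and integrate term by term over [-π, π]:
  ∫ (11x)^2 dx = 121·(2π^3/3); ∫ 2·11·(5)·x dx = 0 (odd integrand); ∫ 5^2 dx = 25·2π.
So (1/(2π)) ∫_{-π}^{π} (11x + 5)^2 dx = 121π^2/3 + 25 = 121π^2/3 + 25.
Parseval ⇒ Σ |c_n|^2 = 121π^2/3 + 25.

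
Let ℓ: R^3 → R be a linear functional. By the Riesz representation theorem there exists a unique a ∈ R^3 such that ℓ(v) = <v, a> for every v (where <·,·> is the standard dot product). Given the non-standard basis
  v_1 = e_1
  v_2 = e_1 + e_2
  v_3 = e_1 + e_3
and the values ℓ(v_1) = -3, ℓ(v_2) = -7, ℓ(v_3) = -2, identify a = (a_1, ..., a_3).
a = (-3, -4, 1)

Write a = (a_1, ..., a_3) in the standard basis. For each basis vector v_i, ℓ(v_i) = <v_i, a> is a linear equation in the a_j's. Collect the n equations into a matrix system V a = ℓ, where row i of V is v_i (expressed in the standard basis). Since V is invertible (lower-triangular with 1s on the diagonal, up to permutation), solve by back-substitution:
  V =
[[1, 0, 0],
 [1, 1, 0],
 [1, 0, 1]]
  V a = (-3, -7, -2)
Solving gives a = (-3, -4, 1).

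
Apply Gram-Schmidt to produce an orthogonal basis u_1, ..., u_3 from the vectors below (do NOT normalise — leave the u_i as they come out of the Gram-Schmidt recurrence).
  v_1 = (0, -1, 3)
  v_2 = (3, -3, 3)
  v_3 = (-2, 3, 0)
Orthogonal basis:
  u_1 = (0, -1, 3)
  u_2 = (3, -9/5, -3/5)
  u_3 = (5/7, 15/14, 5/14)

Apply the Gram-Schmidt recurrence
  u_1 = v_1
  u_i = v_i − Σ_{j<i} ((v_i · u_j) / (u_j · u_j)) · u_j.

Step by step this gives:
  u_1 = (0, -1, 3)
  u_2 = (3, -9/5, -3/5)
  u_3 = (5/7, 15/14, 5/14)

Orthogonality check:
  u_2 · u_1 = 0 (should be 0)
  u_3 · u_1 = 0 (should be 0)
  u_3 · u_2 = 0 (should be 0)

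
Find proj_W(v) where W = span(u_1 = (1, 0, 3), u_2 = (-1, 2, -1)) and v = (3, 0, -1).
proj_W(v) = (3/11, -10/11, -1/11)

Set up U = [u_1 | ... | u_2] ∈ R^(3×2). The projector onto W = col(U) is P = U (U^T U)^(-1) U^T.
Compute U^T U =
  [10, -4]
  [-4, 6],
and U^T v = (0, -2).
Solve U^T U · c = U^T v for the coefficients: c = (-2/11, -5/11). The projection is proj_W(v) = U c.
Check: (v - proj_W(v)) · u_1 = 0  (should be 0).
Check: (v - proj_W(v)) · u_2 = 0  (should be 0).
Result: proj_W(v) = (3/11, -10/11, -1/11).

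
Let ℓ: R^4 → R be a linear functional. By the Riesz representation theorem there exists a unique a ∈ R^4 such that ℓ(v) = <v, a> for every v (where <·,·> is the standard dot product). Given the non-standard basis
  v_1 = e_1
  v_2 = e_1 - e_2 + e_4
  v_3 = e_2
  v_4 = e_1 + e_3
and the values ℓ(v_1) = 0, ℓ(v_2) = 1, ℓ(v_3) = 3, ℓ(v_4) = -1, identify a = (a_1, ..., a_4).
a = (0, 3, -1, 4)

Write a = (a_1, ..., a_4) in the standard basis. For each basis vector v_i, ℓ(v_i) = <v_i, a> is a linear equation in the a_j's. Collect the n equations into a matrix system V a = ℓ, where row i of V is v_i (expressed in the standard basis). Since V is invertible (lower-triangular with 1s on the diagonal, up to permutation), solve by back-substitution:
  V =
[[1, 0, 0, 0],
 [1, -1, 0, 1],
 [0, 1, 0, 0],
 [1, 0, 1, 0]]
  V a = (0, 1, 3, -1)
Solving gives a = (0, 3, -1, 4).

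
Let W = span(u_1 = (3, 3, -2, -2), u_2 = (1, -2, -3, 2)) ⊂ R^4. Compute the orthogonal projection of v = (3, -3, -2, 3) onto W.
proj_W(v) = (499/467, -1133/467, -1602/467, 1118/467)

Set up U = [u_1 | ... | u_2] ∈ R^(4×2). The projector onto W = col(U) is P = U (U^T U)^(-1) U^T.
Compute U^T U =
  [26, -1]
  [-1, 18],
and U^T v = (-2, 21).
Solve U^T U · c = U^T v for the coefficients: c = (-15/467, 544/467). The projection is proj_W(v) = U c.
Check: (v - proj_W(v)) · u_1 = 0  (should be 0).
Check: (v - proj_W(v)) · u_2 = 0  (should be 0).
Result: proj_W(v) = (499/467, -1133/467, -1602/467, 1118/467).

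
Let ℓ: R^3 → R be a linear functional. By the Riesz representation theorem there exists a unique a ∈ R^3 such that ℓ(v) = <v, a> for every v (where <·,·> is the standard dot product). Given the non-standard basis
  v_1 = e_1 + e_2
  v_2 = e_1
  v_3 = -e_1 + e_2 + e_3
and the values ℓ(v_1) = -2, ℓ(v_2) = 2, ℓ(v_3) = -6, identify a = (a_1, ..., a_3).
a = (2, -4, 0)

Write a = (a_1, ..., a_3) in the standard basis. For each basis vector v_i, ℓ(v_i) = <v_i, a> is a linear equation in the a_j's. Collect the n equations into a matrix system V a = ℓ, where row i of V is v_i (expressed in the standard basis). Since V is invertible (lower-triangular with 1s on the diagonal, up to permutation), solve by back-substitution:
  V =
[[1, 1, 0],
 [1, 0, 0],
 [-1, 1, 1]]
  V a = (-2, 2, -6)
Solving gives a = (2, -4, 0).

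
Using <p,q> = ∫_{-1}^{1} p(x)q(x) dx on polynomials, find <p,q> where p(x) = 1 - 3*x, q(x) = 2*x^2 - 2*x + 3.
<p,q> = 34/3

Expand the product: p(x)·q(x) = -6*x^3 + 8*x^2 - 11*x + 3.
∫_{-1}^{1} of each monomial x^k gives [2/(k+1) if k even, 0 if k odd]. Integrating term-by-term (or equivalently evaluating the antiderivative F(x) = -3*x^4/2 + 8*x^3/3 - 11*x^2/2 + 3*x at the endpoints):
  F(1) − F(−1) = -4/3 − (-38/3) = 34/3.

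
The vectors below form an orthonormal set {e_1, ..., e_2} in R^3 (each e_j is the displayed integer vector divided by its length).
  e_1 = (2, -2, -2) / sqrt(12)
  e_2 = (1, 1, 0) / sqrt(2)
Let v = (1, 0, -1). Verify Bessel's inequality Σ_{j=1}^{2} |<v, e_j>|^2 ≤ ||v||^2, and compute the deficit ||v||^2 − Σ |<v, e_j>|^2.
Σ |<v, e_j>|^2 = 11/6; ||v||^2 = 2; deficit = 1/6

Write each e_j = u_j / sqrt(<u_j, u_j>) where u_j is the displayed integer vector. Then <v, e_j> = <v, u_j> / sqrt(<u_j, u_j>), so |<v, e_j>|^2 = <v, u_j>^2 / <u_j, u_j>.
Coefficients: <v, e_1> = 4/sqrt(12), <v, e_2> = 1/sqrt(2).
Square and sum: Σ |<v, e_j>|^2 = 11/6.
Compute ||v||^2 = v·v = 2.
Deficit = 2 − 11/6 = 1/6 ≥ 0, confirming Bessel's inequality. (The deficit equals ||v − Σ <v,e_j> e_j||^2, the squared distance from v to span{e_j}.)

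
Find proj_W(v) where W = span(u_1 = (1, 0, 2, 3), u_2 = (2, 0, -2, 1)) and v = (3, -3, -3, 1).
proj_W(v) = (351/125, 0, -78/25, 143/125)

Set up U = [u_1 | ... | u_2] ∈ R^(4×2). The projector onto W = col(U) is P = U (U^T U)^(-1) U^T.
Compute U^T U =
  [14, 1]
  [1, 9],
and U^T v = (0, 13).
Solve U^T U · c = U^T v for the coefficients: c = (-13/125, 182/125). The projection is proj_W(v) = U c.
Check: (v - proj_W(v)) · u_1 = 0  (should be 0).
Check: (v - proj_W(v)) · u_2 = 0  (should be 0).
Result: proj_W(v) = (351/125, 0, -78/25, 143/125).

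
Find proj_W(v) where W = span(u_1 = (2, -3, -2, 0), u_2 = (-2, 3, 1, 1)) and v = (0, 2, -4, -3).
proj_W(v) = (2/15, -1/5, -17/30, 13/30)

Set up U = [u_1 | ... | u_2] ∈ R^(4×2). The projector onto W = col(U) is P = U (U^T U)^(-1) U^T.
Compute U^T U =
  [17, -15]
  [-15, 15],
and U^T v = (2, -1).
Solve U^T U · c = U^T v for the coefficients: c = (1/2, 13/30). The projection is proj_W(v) = U c.
Check: (v - proj_W(v)) · u_1 = 0  (should be 0).
Check: (v - proj_W(v)) · u_2 = 0  (should be 0).
Result: proj_W(v) = (2/15, -1/5, -17/30, 13/30).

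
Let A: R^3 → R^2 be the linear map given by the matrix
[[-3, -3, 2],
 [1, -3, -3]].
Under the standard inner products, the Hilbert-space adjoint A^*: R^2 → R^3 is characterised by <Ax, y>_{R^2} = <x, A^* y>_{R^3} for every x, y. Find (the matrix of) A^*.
A^* = A^T =
[[-3, 1],
 [-3, -3],
 [2, -3]]

For real matrices with standard dot products, the defining identity <Ax, y> = <x, A^* y> gives (Ax)^T y = x^T (A^*) y, i.e. x^T A^T y = x^T (A^*) y. Since this holds for all x, y, we must have A^* = A^T. Therefore
A^* =
[[-3, 1],
 [-3, -3],
 [2, -3]].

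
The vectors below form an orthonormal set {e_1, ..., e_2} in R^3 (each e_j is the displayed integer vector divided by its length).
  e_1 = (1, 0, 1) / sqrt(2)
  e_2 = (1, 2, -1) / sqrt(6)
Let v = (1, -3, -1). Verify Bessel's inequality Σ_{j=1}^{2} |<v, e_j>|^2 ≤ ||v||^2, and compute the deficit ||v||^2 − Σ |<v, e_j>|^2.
Σ |<v, e_j>|^2 = 8/3; ||v||^2 = 11; deficit = 25/3

Write each e_j = u_j / sqrt(<u_j, u_j>) where u_j is the displayed integer vector. Then <v, e_j> = <v, u_j> / sqrt(<u_j, u_j>), so |<v, e_j>|^2 = <v, u_j>^2 / <u_j, u_j>.
Coefficients: <v, e_1> = 0/sqrt(2), <v, e_2> = -4/sqrt(6).
Square and sum: Σ |<v, e_j>|^2 = 8/3.
Compute ||v||^2 = v·v = 11.
Deficit = 11 − 8/3 = 25/3 ≥ 0, confirming Bessel's inequality. (The deficit equals ||v − Σ <v,e_j> e_j||^2, the squared distance from v to span{e_j}.)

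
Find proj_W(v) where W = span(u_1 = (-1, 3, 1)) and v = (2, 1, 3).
proj_W(v) = (-4/11, 12/11, 4/11)

Set up U = [u_1 | ... | u_1] ∈ R^(3×1). The projector onto W = col(U) is P = U (U^T U)^(-1) U^T.
Compute U^T U =
  [11],
and U^T v = (4).
Solve U^T U · c = U^T v for the coefficients: c = (4/11). The projection is proj_W(v) = U c.
Check: (v - proj_W(v)) · u_1 = 0  (should be 0).
Result: proj_W(v) = (-4/11, 12/11, 4/11).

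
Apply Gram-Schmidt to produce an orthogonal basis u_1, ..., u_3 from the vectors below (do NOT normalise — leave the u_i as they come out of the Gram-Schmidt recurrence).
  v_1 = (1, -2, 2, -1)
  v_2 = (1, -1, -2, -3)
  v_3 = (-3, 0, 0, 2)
Orthogonal basis:
  u_1 = (1, -2, 2, -1)
  u_2 = (4/5, -3/5, -12/5, -14/5)
  u_3 = (-301/146, -97/73, -23/73, -5/146)

Apply the Gram-Schmidt recurrence
  u_1 = v_1
  u_i = v_i − Σ_{j<i} ((v_i · u_j) / (u_j · u_j)) · u_j.

Step by step this gives:
  u_1 = (1, -2, 2, -1)
  u_2 = (4/5, -3/5, -12/5, -14/5)
  u_3 = (-301/146, -97/73, -23/73, -5/146)

Orthogonality check:
  u_2 · u_1 = 0 (should be 0)
  u_3 · u_1 = 0 (should be 0)
  u_3 · u_2 = 0 (should be 0)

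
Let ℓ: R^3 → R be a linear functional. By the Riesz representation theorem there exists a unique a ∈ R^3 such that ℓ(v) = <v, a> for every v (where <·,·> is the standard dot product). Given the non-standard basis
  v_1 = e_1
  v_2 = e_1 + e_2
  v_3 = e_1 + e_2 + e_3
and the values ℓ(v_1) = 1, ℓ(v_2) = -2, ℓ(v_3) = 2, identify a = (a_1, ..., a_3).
a = (1, -3, 4)

Write a = (a_1, ..., a_3) in the standard basis. For each basis vector v_i, ℓ(v_i) = <v_i, a> is a linear equation in the a_j's. Collect the n equations into a matrix system V a = ℓ, where row i of V is v_i (expressed in the standard basis). Since V is invertible (lower-triangular with 1s on the diagonal, up to permutation), solve by back-substitution:
  V =
[[1, 0, 0],
 [1, 1, 0],
 [1, 1, 1]]
  V a = (1, -2, 2)
Solving gives a = (1, -3, 4).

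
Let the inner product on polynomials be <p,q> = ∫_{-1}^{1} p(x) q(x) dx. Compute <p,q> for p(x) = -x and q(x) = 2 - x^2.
<p,q> = 0

Expand the product: p(x)·q(x) = x^3 - 2*x.
∫_{-1}^{1} of each monomial x^k gives [2/(k+1) if k even, 0 if k odd]. Integrating term-by-term (or equivalently evaluating the antiderivative F(x) = x^4/4 - x^2 at the endpoints):
  F(1) − F(−1) = -3/4 − (-3/4) = 0.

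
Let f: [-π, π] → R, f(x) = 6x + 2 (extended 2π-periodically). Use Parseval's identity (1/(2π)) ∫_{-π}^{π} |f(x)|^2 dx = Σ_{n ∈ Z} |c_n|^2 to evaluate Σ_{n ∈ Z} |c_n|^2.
Σ |c_n|^2 = 12π^2 + 4

Expand and integrate term by term over [-π, π]:
  ∫ (6x)^2 dx = 36·(2π^3/3); ∫ 2·6·(2)·x dx = 0 (odd integrand); ∫ 2^2 dx = 4·2π.
So (1/(2π)) ∫_{-π}^{π} (6x + 2)^2 dx = 36π^2/3 + 4 = 12π^2 + 4.
Parseval ⇒ Σ |c_n|^2 = 12π^2 + 4.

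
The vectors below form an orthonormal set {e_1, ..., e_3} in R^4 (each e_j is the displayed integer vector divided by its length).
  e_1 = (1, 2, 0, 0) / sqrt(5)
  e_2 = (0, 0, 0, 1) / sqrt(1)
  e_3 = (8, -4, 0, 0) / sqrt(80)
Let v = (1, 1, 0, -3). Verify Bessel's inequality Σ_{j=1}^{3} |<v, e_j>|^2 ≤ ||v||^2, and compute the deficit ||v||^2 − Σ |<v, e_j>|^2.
Σ |<v, e_j>|^2 = 11; ||v||^2 = 11; deficit = 0

Write each e_j = u_j / sqrt(<u_j, u_j>) where u_j is the displayed integer vector. Then <v, e_j> = <v, u_j> / sqrt(<u_j, u_j>), so |<v, e_j>|^2 = <v, u_j>^2 / <u_j, u_j>.
Coefficients: <v, e_1> = 3/sqrt(5), <v, e_2> = -3/sqrt(1), <v, e_3> = 4/sqrt(80).
Square and sum: Σ |<v, e_j>|^2 = 11.
Compute ||v||^2 = v·v = 11.
Deficit = 11 − 11 = 0 ≥ 0, confirming Bessel's inequality. (The deficit equals ||v − Σ <v,e_j> e_j||^2, the squared distance from v to span{e_j}.)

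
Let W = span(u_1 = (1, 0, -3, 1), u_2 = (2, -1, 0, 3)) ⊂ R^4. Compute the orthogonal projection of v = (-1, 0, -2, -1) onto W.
proj_W(v) = (-23/43, 25/43, -81/43, -48/43)

Set up U = [u_1 | ... | u_2] ∈ R^(4×2). The projector onto W = col(U) is P = U (U^T U)^(-1) U^T.
Compute U^T U =
  [11, 5]
  [5, 14],
and U^T v = (4, -5).
Solve U^T U · c = U^T v for the coefficients: c = (27/43, -25/43). The projection is proj_W(v) = U c.
Check: (v - proj_W(v)) · u_1 = 0  (should be 0).
Check: (v - proj_W(v)) · u_2 = 0  (should be 0).
Result: proj_W(v) = (-23/43, 25/43, -81/43, -48/43).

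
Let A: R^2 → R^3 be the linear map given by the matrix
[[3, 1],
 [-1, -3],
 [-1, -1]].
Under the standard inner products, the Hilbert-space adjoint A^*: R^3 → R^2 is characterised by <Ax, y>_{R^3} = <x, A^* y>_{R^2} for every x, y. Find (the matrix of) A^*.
A^* = A^T =
[[3, -1, -1],
 [1, -3, -1]]

For real matrices with standard dot products, the defining identity <Ax, y> = <x, A^* y> gives (Ax)^T y = x^T (A^*) y, i.e. x^T A^T y = x^T (A^*) y. Since this holds for all x, y, we must have A^* = A^T. Therefore
A^* =
[[3, -1, -1],
 [1, -3, -1]].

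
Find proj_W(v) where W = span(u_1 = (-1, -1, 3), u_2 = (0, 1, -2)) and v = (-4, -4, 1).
proj_W(v) = (-13/6, -1/3, 17/6)

Set up U = [u_1 | ... | u_2] ∈ R^(3×2). The projector onto W = col(U) is P = U (U^T U)^(-1) U^T.
Compute U^T U =
  [11, -7]
  [-7, 5],
and U^T v = (11, -6).
Solve U^T U · c = U^T v for the coefficients: c = (13/6, 11/6). The projection is proj_W(v) = U c.
Check: (v - proj_W(v)) · u_1 = 0  (should be 0).
Check: (v - proj_W(v)) · u_2 = 0  (should be 0).
Result: proj_W(v) = (-13/6, -1/3, 17/6).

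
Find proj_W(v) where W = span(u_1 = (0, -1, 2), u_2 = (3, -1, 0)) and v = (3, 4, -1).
proj_W(v) = (93/49, 34/49, -130/49)

Set up U = [u_1 | ... | u_2] ∈ R^(3×2). The projector onto W = col(U) is P = U (U^T U)^(-1) U^T.
Compute U^T U =
  [5, 1]
  [1, 10],
and U^T v = (-6, 5).
Solve U^T U · c = U^T v for the coefficients: c = (-65/49, 31/49). The projection is proj_W(v) = U c.
Check: (v - proj_W(v)) · u_1 = 0  (should be 0).
Check: (v - proj_W(v)) · u_2 = 0  (should be 0).
Result: proj_W(v) = (93/49, 34/49, -130/49).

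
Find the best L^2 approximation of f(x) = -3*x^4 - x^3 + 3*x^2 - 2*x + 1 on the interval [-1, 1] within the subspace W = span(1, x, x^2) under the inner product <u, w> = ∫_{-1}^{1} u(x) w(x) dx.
g(x) = 3*x^2/7 - 13*x/5 + 44/35

The best approximation g ∈ W is the orthogonal projection of f onto W. Writing g = a_0 + a_1 x + a_2 x^2, the coefficients solve the normal equations G · a = b where
  G_{ij} = <φ_i, φ_j> and b_i = <f, φ_i>, with φ_0 = 1, φ_1 = x, φ_2 = x^2.
G =
  [2, 0, 2/3]
  [0, 2/3, 0]
  [2/3, 0, 2/5],
b = (14/5, -26/15, 106/105).
Solving gives a_0 = 44/35, a_1 = -13/5, a_2 = 3/7, so
  g(x) = 3*x^2/7 - 13*x/5 + 44/35.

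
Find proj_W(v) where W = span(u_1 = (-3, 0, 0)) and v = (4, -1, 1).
proj_W(v) = (4, 0, 0)

Set up U = [u_1 | ... | u_1] ∈ R^(3×1). The projector onto W = col(U) is P = U (U^T U)^(-1) U^T.
Compute U^T U =
  [9],
and U^T v = (-12).
Solve U^T U · c = U^T v for the coefficients: c = (-4/3). The projection is proj_W(v) = U c.
Check: (v - proj_W(v)) · u_1 = 0  (should be 0).
Result: proj_W(v) = (4, 0, 0).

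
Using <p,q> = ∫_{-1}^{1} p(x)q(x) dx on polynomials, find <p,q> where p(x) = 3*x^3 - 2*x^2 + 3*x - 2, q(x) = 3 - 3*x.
<p,q> = -128/5

Expand the product: p(x)·q(x) = -9*x^4 + 15*x^3 - 15*x^2 + 15*x - 6.
∫_{-1}^{1} of each monomial x^k gives [2/(k+1) if k even, 0 if k odd]. Integrating term-by-term (or equivalently evaluating the antiderivative F(x) = -9*x^5/5 + 15*x^4/4 - 5*x^3 + 15*x^2/2 - 6*x at the endpoints):
  F(1) − F(−1) = -31/20 − (481/20) = -128/5.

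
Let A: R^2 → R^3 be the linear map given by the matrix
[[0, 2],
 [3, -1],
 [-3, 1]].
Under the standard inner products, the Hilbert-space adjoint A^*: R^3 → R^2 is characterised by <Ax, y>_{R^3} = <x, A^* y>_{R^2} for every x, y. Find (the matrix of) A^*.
A^* = A^T =
[[0, 3, -3],
 [2, -1, 1]]

For real matrices with standard dot products, the defining identity <Ax, y> = <x, A^* y> gives (Ax)^T y = x^T (A^*) y, i.e. x^T A^T y = x^T (A^*) y. Since this holds for all x, y, we must have A^* = A^T. Therefore
A^* =
[[0, 3, -3],
 [2, -1, 1]].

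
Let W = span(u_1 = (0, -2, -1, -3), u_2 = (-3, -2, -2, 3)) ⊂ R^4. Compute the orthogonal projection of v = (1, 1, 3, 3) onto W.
proj_W(v) = (42/71, 176/71, 102/71, 180/71)

Set up U = [u_1 | ... | u_2] ∈ R^(4×2). The projector onto W = col(U) is P = U (U^T U)^(-1) U^T.
Compute U^T U =
  [14, -3]
  [-3, 26],
and U^T v = (-14, -2).
Solve U^T U · c = U^T v for the coefficients: c = (-74/71, -14/71). The projection is proj_W(v) = U c.
Check: (v - proj_W(v)) · u_1 = 0  (should be 0).
Check: (v - proj_W(v)) · u_2 = 0  (should be 0).
Result: proj_W(v) = (42/71, 176/71, 102/71, 180/71).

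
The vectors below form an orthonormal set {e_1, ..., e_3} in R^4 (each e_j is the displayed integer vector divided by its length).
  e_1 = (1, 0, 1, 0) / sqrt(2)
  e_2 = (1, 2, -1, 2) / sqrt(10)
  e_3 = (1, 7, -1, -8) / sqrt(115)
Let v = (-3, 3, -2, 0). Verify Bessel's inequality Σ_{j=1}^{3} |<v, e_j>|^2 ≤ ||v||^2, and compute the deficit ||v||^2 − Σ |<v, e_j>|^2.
Σ |<v, e_j>|^2 = 425/23; ||v||^2 = 22; deficit = 81/23

Write each e_j = u_j / sqrt(<u_j, u_j>) where u_j is the displayed integer vector. Then <v, e_j> = <v, u_j> / sqrt(<u_j, u_j>), so |<v, e_j>|^2 = <v, u_j>^2 / <u_j, u_j>.
Coefficients: <v, e_1> = -5/sqrt(2), <v, e_2> = 5/sqrt(10), <v, e_3> = 20/sqrt(115).
Square and sum: Σ |<v, e_j>|^2 = 425/23.
Compute ||v||^2 = v·v = 22.
Deficit = 22 − 425/23 = 81/23 ≥ 0, confirming Bessel's inequality. (The deficit equals ||v − Σ <v,e_j> e_j||^2, the squared distance from v to span{e_j}.)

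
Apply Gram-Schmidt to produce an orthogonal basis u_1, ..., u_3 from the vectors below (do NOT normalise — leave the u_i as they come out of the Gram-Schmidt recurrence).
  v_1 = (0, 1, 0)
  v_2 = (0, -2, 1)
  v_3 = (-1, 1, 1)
Orthogonal basis:
  u_1 = (0, 1, 0)
  u_2 = (0, 0, 1)
  u_3 = (-1, 0, 0)

Apply the Gram-Schmidt recurrence
  u_1 = v_1
  u_i = v_i − Σ_{j<i} ((v_i · u_j) / (u_j · u_j)) · u_j.

Step by step this gives:
  u_1 = (0, 1, 0)
  u_2 = (0, 0, 1)
  u_3 = (-1, 0, 0)

Orthogonality check:
  u_2 · u_1 = 0 (should be 0)
  u_3 · u_1 = 0 (should be 0)
  u_3 · u_2 = 0 (should be 0)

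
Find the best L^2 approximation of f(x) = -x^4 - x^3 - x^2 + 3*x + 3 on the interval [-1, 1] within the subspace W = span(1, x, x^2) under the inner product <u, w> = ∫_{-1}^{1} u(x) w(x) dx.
g(x) = -13*x^2/7 + 12*x/5 + 108/35

The best approximation g ∈ W is the orthogonal projection of f onto W. Writing g = a_0 + a_1 x + a_2 x^2, the coefficients solve the normal equations G · a = b where
  G_{ij} = <φ_i, φ_j> and b_i = <f, φ_i>, with φ_0 = 1, φ_1 = x, φ_2 = x^2.
G =
  [2, 0, 2/3]
  [0, 2/3, 0]
  [2/3, 0, 2/5],
b = (74/15, 8/5, 46/35).
Solving gives a_0 = 108/35, a_1 = 12/5, a_2 = -13/7, so
  g(x) = -13*x^2/7 + 12*x/5 + 108/35.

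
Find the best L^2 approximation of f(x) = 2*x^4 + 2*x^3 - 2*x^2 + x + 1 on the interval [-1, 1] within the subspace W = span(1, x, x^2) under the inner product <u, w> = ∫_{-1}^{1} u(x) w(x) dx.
g(x) = -2*x^2/7 + 11*x/5 + 29/35

The best approximation g ∈ W is the orthogonal projection of f onto W. Writing g = a_0 + a_1 x + a_2 x^2, the coefficients solve the normal equations G · a = b where
  G_{ij} = <φ_i, φ_j> and b_i = <f, φ_i>, with φ_0 = 1, φ_1 = x, φ_2 = x^2.
G =
  [2, 0, 2/3]
  [0, 2/3, 0]
  [2/3, 0, 2/5],
b = (22/15, 22/15, 46/105).
Solving gives a_0 = 29/35, a_1 = 11/5, a_2 = -2/7, so
  g(x) = -2*x^2/7 + 11*x/5 + 29/35.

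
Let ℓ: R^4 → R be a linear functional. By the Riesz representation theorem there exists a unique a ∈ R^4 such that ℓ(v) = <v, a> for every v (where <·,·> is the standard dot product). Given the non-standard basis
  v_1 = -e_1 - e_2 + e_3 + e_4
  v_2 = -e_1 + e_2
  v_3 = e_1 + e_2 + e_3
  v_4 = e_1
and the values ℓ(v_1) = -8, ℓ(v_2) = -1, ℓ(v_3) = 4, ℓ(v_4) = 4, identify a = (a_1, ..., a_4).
a = (4, 3, -3, 2)

Write a = (a_1, ..., a_4) in the standard basis. For each basis vector v_i, ℓ(v_i) = <v_i, a> is a linear equation in the a_j's. Collect the n equations into a matrix system V a = ℓ, where row i of V is v_i (expressed in the standard basis). Since V is invertible (lower-triangular with 1s on the diagonal, up to permutation), solve by back-substitution:
  V =
[[-1, -1, 1, 1],
 [-1, 1, 0, 0],
 [1, 1, 1, 0],
 [1, 0, 0, 0]]
  V a = (-8, -1, 4, 4)
Solving gives a = (4, 3, -3, 2).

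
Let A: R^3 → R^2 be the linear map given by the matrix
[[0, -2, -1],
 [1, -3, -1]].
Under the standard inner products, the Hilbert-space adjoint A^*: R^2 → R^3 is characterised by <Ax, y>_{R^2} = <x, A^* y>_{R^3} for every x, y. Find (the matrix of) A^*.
A^* = A^T =
[[0, 1],
 [-2, -3],
 [-1, -1]]

For real matrices with standard dot products, the defining identity <Ax, y> = <x, A^* y> gives (Ax)^T y = x^T (A^*) y, i.e. x^T A^T y = x^T (A^*) y. Since this holds for all x, y, we must have A^* = A^T. Therefore
A^* =
[[0, 1],
 [-2, -3],
 [-1, -1]].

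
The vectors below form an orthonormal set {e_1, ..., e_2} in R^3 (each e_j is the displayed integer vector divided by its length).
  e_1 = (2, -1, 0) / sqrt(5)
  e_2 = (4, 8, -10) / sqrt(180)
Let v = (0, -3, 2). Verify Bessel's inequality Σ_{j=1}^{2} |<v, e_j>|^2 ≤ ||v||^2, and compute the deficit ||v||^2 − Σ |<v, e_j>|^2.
Σ |<v, e_j>|^2 = 113/9; ||v||^2 = 13; deficit = 4/9

Write each e_j = u_j / sqrt(<u_j, u_j>) where u_j is the displayed integer vector. Then <v, e_j> = <v, u_j> / sqrt(<u_j, u_j>), so |<v, e_j>|^2 = <v, u_j>^2 / <u_j, u_j>.
Coefficients: <v, e_1> = 3/sqrt(5), <v, e_2> = -44/sqrt(180).
Square and sum: Σ |<v, e_j>|^2 = 113/9.
Compute ||v||^2 = v·v = 13.
Deficit = 13 − 113/9 = 4/9 ≥ 0, confirming Bessel's inequality. (The deficit equals ||v − Σ <v,e_j> e_j||^2, the squared distance from v to span{e_j}.)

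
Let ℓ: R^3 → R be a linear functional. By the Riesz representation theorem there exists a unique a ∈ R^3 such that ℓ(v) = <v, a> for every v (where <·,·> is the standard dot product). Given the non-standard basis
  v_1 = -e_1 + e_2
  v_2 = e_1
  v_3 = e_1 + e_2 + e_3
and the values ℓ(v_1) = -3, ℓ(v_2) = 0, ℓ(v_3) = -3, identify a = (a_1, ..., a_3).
a = (0, -3, 0)

Write a = (a_1, ..., a_3) in the standard basis. For each basis vector v_i, ℓ(v_i) = <v_i, a> is a linear equation in the a_j's. Collect the n equations into a matrix system V a = ℓ, where row i of V is v_i (expressed in the standard basis). Since V is invertible (lower-triangular with 1s on the diagonal, up to permutation), solve by back-substitution:
  V =
[[-1, 1, 0],
 [1, 0, 0],
 [1, 1, 1]]
  V a = (-3, 0, -3)
Solving gives a = (0, -3, 0).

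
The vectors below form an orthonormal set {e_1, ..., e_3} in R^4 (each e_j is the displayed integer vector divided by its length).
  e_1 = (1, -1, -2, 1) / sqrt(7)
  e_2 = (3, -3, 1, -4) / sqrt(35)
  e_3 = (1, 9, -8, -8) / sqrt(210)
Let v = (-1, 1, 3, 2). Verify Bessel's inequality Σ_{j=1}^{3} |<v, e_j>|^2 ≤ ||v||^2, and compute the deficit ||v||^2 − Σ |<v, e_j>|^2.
Σ |<v, e_j>|^2 = 283/21; ||v||^2 = 15; deficit = 32/21

Write each e_j = u_j / sqrt(<u_j, u_j>) where u_j is the displayed integer vector. Then <v, e_j> = <v, u_j> / sqrt(<u_j, u_j>), so |<v, e_j>|^2 = <v, u_j>^2 / <u_j, u_j>.
Coefficients: <v, e_1> = -6/sqrt(7), <v, e_2> = -11/sqrt(35), <v, e_3> = -32/sqrt(210).
Square and sum: Σ |<v, e_j>|^2 = 283/21.
Compute ||v||^2 = v·v = 15.
Deficit = 15 − 283/21 = 32/21 ≥ 0, confirming Bessel's inequality. (The deficit equals ||v − Σ <v,e_j> e_j||^2, the squared distance from v to span{e_j}.)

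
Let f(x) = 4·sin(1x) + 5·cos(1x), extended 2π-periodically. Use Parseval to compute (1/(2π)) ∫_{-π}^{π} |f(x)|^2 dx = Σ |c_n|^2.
Σ |c_n|^2 = 41/2

Expand |f|^2 and use orthogonality of {sin(nx), cos(mx)} on [-π, π]:
  ∫_{-π}^{π} sin(nx)^2 dx = π, ∫ cos(mx)^2 dx = π, and cross terms integrate to 0.
So ∫_{-π}^{π} f(x)^2 dx = 4^2 · π + 5^2 · π = (16 + 25)π.
Divide by 2π: (16 + 25)/2 = 41/2.
By Parseval, this equals Σ |c_n|^2.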